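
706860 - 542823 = 164037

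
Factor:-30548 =-2^2*7^1*1091^1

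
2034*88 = 178992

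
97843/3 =97843/3 = 32614.33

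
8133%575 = 83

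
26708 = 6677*4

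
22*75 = 1650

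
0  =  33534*0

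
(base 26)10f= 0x2b3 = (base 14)375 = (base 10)691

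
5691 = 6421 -730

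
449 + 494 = 943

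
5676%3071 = 2605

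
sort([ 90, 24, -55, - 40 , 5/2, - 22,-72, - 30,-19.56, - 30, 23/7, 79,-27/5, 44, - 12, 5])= [ - 72, - 55,-40,- 30, - 30 , - 22, - 19.56, - 12, - 27/5,5/2, 23/7,  5,24,44, 79, 90]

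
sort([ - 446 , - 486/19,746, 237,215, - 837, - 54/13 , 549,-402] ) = [-837, - 446, - 402,- 486/19, - 54/13,215, 237,549, 746 ]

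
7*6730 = 47110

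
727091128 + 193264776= 920355904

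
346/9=346/9 = 38.44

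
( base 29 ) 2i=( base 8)114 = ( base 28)2K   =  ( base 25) 31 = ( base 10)76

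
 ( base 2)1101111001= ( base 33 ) qv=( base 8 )1571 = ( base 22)1i9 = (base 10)889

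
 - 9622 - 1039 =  - 10661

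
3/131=3/131 = 0.02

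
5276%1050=26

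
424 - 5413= -4989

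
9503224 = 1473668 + 8029556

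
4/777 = 4/777 = 0.01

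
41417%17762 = 5893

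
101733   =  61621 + 40112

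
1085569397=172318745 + 913250652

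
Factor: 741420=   2^2* 3^3 *5^1 * 1373^1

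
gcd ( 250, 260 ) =10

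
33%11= 0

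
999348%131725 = 77273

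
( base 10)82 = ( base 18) 4a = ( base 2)1010010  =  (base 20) 42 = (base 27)31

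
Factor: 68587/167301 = 107/261= 3^( - 2 )*29^(-1 ) * 107^1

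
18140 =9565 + 8575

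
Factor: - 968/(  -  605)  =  2^3*5^( - 1)=8/5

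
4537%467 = 334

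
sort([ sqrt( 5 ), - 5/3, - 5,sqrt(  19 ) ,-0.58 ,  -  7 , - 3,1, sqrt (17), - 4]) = [ - 7, - 5, -4, - 3 ,-5/3,- 0.58,1, sqrt(5), sqrt(17),  sqrt( 19 ) ] 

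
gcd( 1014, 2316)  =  6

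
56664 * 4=226656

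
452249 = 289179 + 163070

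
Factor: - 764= - 2^2*191^1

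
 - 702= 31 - 733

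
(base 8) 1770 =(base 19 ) 2f9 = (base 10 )1016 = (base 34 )tu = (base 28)188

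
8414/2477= 8414/2477= 3.40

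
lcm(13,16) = 208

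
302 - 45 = 257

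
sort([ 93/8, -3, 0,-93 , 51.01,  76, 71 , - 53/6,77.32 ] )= [  -  93 , - 53/6, - 3,0,93/8,51.01,  71,76,77.32]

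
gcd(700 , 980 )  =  140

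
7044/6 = 1174= 1174.00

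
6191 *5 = 30955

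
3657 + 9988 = 13645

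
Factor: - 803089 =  - 7^1*47^1*2441^1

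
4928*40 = 197120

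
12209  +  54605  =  66814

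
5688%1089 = 243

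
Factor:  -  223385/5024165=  - 43^1*911^( - 1)*1039^1*1103^( - 1) = - 44677/1004833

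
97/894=97/894  =  0.11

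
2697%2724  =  2697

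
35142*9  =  316278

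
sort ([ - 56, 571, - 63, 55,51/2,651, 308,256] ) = [ - 63,-56,51/2,55 , 256, 308, 571, 651]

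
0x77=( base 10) 119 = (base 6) 315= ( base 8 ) 167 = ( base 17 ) 70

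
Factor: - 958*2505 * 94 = - 2^2*3^1*5^1*47^1*167^1*479^1 = - 225580260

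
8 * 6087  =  48696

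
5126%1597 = 335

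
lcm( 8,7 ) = 56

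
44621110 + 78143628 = 122764738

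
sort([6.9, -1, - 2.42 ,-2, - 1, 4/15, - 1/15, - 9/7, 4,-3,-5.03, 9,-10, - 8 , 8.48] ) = [ - 10, - 8,- 5.03,-3, - 2.42, -2,-9/7,-1, - 1, - 1/15 , 4/15,  4,6.9,8.48 , 9]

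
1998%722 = 554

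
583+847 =1430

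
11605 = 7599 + 4006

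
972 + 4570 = 5542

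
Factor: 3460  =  2^2 * 5^1*173^1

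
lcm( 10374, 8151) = 114114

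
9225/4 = 9225/4 = 2306.25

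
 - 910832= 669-911501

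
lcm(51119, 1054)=102238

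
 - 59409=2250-61659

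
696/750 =116/125  =  0.93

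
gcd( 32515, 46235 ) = 35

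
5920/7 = 845 + 5/7 = 845.71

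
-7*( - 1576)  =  11032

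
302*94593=28567086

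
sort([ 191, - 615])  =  [ - 615,191 ]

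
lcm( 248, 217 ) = 1736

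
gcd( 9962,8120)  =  2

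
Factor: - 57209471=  - 11^1*17^1* 305933^1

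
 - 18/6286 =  - 1 + 3134/3143 = - 0.00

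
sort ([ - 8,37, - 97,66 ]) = [ - 97 , - 8, 37,66 ] 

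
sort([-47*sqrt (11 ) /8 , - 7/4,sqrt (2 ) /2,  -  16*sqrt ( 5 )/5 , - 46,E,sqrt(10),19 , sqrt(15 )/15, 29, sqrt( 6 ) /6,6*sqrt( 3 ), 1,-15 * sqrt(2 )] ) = [ - 46, - 15*sqrt(2 ), - 47*sqrt( 11)/8,- 16*sqrt ( 5) /5, - 7/4,sqrt(15)/15,sqrt ( 6) /6,sqrt(2)/2,1,E, sqrt(10 ),  6*sqrt ( 3 ),19, 29]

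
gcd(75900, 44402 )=2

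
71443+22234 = 93677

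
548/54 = 10+4/27 = 10.15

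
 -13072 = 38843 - 51915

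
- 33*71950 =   -  2374350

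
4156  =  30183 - 26027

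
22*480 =10560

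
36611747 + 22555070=59166817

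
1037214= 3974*261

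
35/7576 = 35/7576 = 0.00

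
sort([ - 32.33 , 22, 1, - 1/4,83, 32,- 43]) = [ - 43,-32.33, -1/4, 1,22,32,83]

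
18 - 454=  - 436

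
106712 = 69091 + 37621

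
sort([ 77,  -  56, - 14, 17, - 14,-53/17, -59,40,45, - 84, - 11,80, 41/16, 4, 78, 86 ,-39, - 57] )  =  [  -  84, - 59, - 57, - 56, - 39, - 14, - 14 ,-11,  -  53/17, 41/16, 4, 17, 40,  45, 77, 78,80,86 ]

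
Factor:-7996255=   -  5^1*37^1*43223^1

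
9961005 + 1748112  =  11709117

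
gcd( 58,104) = 2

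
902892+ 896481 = 1799373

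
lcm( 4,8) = 8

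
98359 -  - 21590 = 119949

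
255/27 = 9+4/9 = 9.44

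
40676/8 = 10169/2= 5084.50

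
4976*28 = 139328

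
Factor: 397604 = 2^2*99401^1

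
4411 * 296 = 1305656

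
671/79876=671/79876 = 0.01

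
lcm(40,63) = 2520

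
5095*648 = 3301560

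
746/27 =27 + 17/27 = 27.63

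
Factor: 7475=5^2*13^1*23^1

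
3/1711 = 3/1711 = 0.00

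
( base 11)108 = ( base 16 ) 81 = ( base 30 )49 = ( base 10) 129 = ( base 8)201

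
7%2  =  1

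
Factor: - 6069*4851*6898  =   - 2^1*3^3*7^3 *11^1 *17^2*3449^1 = - 203082079662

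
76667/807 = 95 + 2/807 = 95.00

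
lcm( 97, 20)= 1940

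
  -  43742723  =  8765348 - 52508071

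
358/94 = 179/47 = 3.81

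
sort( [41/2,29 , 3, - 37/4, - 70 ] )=[ - 70,-37/4,3,41/2,29 ] 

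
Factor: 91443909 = 3^1*37^1*823819^1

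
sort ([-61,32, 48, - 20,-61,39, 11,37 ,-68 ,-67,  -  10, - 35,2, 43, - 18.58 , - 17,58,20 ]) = [  -  68, - 67,-61, - 61,-35, - 20, - 18.58, - 17, - 10, 2,11 , 20 , 32,37,  39,43,48,58 ]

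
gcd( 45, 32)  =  1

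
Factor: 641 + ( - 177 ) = 464 = 2^4*29^1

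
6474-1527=4947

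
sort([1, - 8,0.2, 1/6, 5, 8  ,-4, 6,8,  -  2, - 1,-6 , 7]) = [-8,-6, - 4, -2,-1,1/6, 0.2, 1, 5,6, 7,8, 8]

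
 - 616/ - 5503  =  616/5503= 0.11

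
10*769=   7690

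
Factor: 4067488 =2^5*17^1  *7477^1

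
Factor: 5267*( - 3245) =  - 17091415= - 5^1 * 11^1 * 23^1*59^1 * 229^1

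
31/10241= 31/10241 = 0.00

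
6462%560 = 302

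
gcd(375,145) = 5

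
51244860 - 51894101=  - 649241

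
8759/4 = 2189 + 3/4 = 2189.75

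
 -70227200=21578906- 91806106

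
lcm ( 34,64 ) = 1088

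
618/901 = 618/901 =0.69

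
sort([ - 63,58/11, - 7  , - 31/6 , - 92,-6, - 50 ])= [ - 92 ,-63, - 50, -7, - 6,-31/6, 58/11 ]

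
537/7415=537/7415= 0.07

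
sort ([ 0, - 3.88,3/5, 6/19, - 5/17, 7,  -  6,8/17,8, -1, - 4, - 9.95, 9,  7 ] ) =[  -  9.95, - 6,  -  4, - 3.88, - 1, - 5/17, 0, 6/19,8/17,  3/5,7, 7, 8, 9 ] 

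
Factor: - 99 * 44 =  - 4356 = - 2^2*3^2 * 11^2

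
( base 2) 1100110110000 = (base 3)100000120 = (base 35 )5cv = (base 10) 6576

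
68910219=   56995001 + 11915218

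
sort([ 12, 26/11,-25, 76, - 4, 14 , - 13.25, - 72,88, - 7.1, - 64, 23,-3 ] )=[ - 72  ,-64, - 25, - 13.25, - 7.1, - 4, - 3, 26/11, 12, 14,23,76,88 ] 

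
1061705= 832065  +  229640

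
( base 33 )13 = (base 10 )36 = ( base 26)1a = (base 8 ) 44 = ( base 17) 22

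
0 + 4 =4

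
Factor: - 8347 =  - 17^1*491^1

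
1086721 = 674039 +412682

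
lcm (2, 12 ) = 12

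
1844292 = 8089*228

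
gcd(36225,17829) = 63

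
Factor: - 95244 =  - 2^2*3^1* 7937^1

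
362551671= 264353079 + 98198592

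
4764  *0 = 0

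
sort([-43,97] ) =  [ -43,97] 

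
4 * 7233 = 28932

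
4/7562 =2/3781  =  0.00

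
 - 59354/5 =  - 11871+ 1/5 = - 11870.80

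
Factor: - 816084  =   - 2^2*3^2*22669^1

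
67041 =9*7449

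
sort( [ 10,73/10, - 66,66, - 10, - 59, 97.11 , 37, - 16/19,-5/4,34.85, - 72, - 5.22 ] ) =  [  -  72,-66,-59 , - 10,-5.22,  -  5/4, - 16/19,73/10,  10,34.85, 37,66, 97.11 ]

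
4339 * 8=34712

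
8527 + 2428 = 10955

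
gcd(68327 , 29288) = 7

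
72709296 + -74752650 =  - 2043354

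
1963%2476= 1963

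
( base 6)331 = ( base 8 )177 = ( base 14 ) 91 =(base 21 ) 61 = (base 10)127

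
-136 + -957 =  - 1093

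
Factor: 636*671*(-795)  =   -339271020 = - 2^2*3^2*5^1*11^1 *53^2*61^1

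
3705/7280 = 57/112=0.51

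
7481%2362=395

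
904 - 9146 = -8242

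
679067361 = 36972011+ 642095350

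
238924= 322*742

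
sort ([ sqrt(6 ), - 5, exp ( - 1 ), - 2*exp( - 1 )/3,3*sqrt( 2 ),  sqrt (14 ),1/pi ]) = [ - 5, - 2*exp( - 1) /3,1/pi,exp(-1),  sqrt( 6),  sqrt( 14 ),3*sqrt(2 )] 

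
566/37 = 566/37 = 15.30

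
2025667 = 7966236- 5940569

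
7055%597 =488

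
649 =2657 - 2008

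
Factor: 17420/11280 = 2^( - 2) * 3^( - 1)*13^1*47^( - 1 )*67^1=871/564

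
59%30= 29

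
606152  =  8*75769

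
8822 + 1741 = 10563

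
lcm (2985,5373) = 26865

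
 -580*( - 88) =51040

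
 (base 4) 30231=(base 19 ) 24F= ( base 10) 813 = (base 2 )1100101101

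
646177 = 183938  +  462239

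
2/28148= 1/14074 = 0.00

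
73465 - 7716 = 65749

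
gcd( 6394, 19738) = 278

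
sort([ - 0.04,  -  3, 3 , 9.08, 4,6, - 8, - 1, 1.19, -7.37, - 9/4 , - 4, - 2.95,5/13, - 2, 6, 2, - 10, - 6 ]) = [ -10, - 8,-7.37 , - 6, - 4,- 3,-2.95,  -  9/4,-2, - 1 , - 0.04,  5/13, 1.19,  2,  3,  4,6,6,9.08 ] 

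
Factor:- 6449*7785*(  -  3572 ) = 2^2*3^2*5^1  *  19^1 *47^1*173^1*6449^1 = 179333920980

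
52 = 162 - 110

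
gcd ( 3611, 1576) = 1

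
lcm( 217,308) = 9548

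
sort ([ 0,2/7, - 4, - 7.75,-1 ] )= [ - 7.75,- 4,-1 , 0,2/7 ]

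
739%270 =199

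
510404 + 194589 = 704993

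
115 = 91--24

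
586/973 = 586/973 = 0.60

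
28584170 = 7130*4009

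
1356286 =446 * 3041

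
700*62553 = 43787100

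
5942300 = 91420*65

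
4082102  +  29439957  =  33522059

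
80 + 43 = 123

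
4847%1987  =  873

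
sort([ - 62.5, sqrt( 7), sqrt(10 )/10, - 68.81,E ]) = [ - 68.81, - 62.5, sqrt(10) /10, sqrt(7) , E]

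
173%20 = 13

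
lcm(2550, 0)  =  0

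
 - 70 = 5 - 75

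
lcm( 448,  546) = 17472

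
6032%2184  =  1664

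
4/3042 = 2/1521 = 0.00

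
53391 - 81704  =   - 28313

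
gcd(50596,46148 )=556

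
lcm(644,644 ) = 644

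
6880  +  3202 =10082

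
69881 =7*9983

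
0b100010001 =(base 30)93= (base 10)273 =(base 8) 421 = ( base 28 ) 9L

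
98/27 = 3 + 17/27 = 3.63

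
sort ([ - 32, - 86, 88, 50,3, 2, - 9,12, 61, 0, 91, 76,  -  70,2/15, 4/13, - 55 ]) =[ - 86, - 70, - 55 , - 32,-9, 0, 2/15, 4/13,2,3, 12,50 , 61, 76,88, 91 ] 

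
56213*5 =281065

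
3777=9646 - 5869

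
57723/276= 19241/92 = 209.14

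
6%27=6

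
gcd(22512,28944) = 3216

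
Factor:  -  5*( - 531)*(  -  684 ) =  -1816020 = - 2^2*3^4*5^1*19^1*59^1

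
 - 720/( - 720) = 1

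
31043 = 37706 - 6663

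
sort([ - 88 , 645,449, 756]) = [-88,449,  645,756]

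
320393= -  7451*( - 43)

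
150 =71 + 79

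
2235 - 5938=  - 3703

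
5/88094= 5/88094 = 0.00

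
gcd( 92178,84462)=6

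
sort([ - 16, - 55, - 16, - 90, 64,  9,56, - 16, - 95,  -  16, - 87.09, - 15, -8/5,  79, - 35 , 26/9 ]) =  [ - 95,-90, - 87.09, - 55, - 35, - 16, - 16, - 16, - 16,- 15,- 8/5,  26/9,  9,56, 64, 79]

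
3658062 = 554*6603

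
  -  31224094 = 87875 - 31311969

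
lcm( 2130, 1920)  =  136320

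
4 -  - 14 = 18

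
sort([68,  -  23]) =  [ - 23, 68]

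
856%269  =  49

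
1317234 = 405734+911500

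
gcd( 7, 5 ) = 1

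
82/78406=41/39203 = 0.00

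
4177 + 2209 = 6386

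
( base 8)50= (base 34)16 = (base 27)1d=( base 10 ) 40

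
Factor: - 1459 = -1459^1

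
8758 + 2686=11444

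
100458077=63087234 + 37370843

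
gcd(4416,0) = 4416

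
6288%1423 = 596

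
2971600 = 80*37145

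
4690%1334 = 688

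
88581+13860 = 102441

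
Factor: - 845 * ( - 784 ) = 662480 = 2^4*5^1 * 7^2 * 13^2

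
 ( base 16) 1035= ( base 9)5620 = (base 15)1369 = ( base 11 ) 3132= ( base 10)4149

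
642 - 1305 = -663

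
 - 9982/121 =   -  9982/121 = - 82.50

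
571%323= 248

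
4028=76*53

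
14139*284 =4015476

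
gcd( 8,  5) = 1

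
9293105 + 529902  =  9823007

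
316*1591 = 502756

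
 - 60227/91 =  - 60227/91 = - 661.84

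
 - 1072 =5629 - 6701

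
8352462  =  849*9838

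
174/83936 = 87/41968 = 0.00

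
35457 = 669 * 53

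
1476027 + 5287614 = 6763641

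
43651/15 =2910 + 1/15 = 2910.07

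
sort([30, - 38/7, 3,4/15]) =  [ - 38/7,4/15,3,30]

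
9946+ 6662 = 16608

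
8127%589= 470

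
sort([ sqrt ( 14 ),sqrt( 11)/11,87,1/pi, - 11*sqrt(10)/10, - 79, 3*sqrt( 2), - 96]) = [ - 96, - 79,-11*sqrt(10)/10,sqrt( 11 )/11,1/pi , sqrt(14),3*sqrt (2) , 87 ]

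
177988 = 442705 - 264717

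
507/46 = 507/46 =11.02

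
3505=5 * 701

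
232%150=82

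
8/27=8/27 =0.30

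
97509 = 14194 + 83315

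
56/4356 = 14/1089= 0.01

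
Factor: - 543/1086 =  - 1/2=   - 2^( - 1)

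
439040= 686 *640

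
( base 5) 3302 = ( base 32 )e4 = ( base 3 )121202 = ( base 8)704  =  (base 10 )452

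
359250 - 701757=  - 342507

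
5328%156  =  24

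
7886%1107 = 137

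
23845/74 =322+17/74=322.23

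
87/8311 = 87/8311 = 0.01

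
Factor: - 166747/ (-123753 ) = 3^ ( - 1 )*7^1*41^1*71^( -1) = 287/213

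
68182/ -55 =-68182/55 =- 1239.67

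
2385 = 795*3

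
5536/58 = 2768/29 = 95.45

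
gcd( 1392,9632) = 16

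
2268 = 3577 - 1309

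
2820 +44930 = 47750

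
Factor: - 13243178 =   -  2^1 * 13^2 * 39181^1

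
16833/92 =16833/92=182.97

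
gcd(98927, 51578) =1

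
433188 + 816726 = 1249914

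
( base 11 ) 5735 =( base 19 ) 11GG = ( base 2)1110101110100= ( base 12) 4444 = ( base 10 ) 7540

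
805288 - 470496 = 334792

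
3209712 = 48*66869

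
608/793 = 608/793 = 0.77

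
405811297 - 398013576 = 7797721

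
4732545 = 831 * 5695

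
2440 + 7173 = 9613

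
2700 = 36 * 75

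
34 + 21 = 55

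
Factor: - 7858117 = - 409^1*19213^1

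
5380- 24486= -19106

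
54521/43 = 1267 + 40/43= 1267.93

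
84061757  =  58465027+25596730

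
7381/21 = 7381/21 = 351.48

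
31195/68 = 458+ 3/4=458.75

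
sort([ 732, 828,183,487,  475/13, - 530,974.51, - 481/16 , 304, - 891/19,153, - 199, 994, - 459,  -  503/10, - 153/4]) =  [ - 530, - 459, - 199, - 503/10, - 891/19 , - 153/4 ,-481/16,475/13, 153, 183, 304, 487 , 732,828, 974.51, 994]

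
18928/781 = 18928/781 = 24.24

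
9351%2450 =2001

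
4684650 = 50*93693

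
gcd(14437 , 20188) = 1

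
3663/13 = 3663/13 =281.77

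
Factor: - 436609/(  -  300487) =943/649 = 11^(-1)*23^1*41^1*59^(  -  1)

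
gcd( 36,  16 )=4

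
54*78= 4212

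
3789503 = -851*( - 4453 ) 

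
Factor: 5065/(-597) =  -3^(-1 )*5^1*199^( - 1)  *1013^1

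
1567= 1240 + 327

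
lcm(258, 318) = 13674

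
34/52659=34/52659 = 0.00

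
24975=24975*1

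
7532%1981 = 1589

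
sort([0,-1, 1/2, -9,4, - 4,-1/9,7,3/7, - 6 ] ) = [  -  9,  -  6 ,-4, - 1,-1/9, 0,3/7, 1/2,4, 7]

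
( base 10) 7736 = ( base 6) 55452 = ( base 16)1E38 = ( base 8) 17070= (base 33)73E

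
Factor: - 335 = - 5^1*67^1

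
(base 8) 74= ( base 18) 36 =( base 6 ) 140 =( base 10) 60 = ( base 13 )48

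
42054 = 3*14018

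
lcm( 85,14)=1190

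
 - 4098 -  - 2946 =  - 1152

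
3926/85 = 3926/85 = 46.19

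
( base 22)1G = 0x26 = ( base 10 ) 38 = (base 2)100110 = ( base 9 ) 42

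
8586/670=12 + 273/335 = 12.81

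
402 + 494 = 896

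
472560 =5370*88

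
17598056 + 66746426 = 84344482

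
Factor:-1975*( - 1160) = 2^3*5^3 * 29^1 * 79^1 = 2291000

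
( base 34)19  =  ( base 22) 1L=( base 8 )53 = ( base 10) 43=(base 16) 2b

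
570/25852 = 285/12926= 0.02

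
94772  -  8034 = 86738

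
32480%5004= 2456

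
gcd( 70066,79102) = 2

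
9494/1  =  9494  =  9494.00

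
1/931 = 1/931  =  0.00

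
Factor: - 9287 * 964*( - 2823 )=25273381764 = 2^2*3^1*37^1*241^1*251^1 * 941^1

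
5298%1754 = 36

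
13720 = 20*686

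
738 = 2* 369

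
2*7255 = 14510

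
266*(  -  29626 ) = -7880516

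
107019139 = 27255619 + 79763520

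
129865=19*6835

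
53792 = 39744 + 14048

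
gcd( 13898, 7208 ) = 2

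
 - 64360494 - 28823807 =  - 93184301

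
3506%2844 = 662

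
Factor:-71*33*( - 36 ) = 84348 = 2^2*3^3*11^1*71^1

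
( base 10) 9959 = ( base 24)H6N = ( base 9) 14585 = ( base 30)b1t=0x26e7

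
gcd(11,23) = 1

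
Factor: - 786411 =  - 3^2*59^1*1481^1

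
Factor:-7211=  - 7211^1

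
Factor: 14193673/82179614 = 2^( - 1 ) *11^ ( - 1 ) *13^1*29^1*971^(- 1)*3847^( - 1)*37649^1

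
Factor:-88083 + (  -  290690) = -47^1*8059^1 =- 378773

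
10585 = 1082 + 9503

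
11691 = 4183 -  - 7508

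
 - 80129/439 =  - 183+208/439 = -182.53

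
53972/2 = 26986 = 26986.00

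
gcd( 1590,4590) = 30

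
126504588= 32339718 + 94164870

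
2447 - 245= 2202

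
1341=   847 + 494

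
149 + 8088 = 8237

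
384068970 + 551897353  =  935966323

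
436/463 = 436/463  =  0.94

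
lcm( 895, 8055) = 8055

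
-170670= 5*( - 34134)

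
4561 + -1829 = 2732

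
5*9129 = 45645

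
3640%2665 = 975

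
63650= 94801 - 31151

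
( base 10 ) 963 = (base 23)1ik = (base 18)2H9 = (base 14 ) 4cb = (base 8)1703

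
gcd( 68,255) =17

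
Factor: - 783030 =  - 2^1*3^1*5^1* 43^1*607^1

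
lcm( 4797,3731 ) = 33579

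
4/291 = 4/291 = 0.01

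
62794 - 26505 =36289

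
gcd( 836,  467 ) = 1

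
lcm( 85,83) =7055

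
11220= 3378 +7842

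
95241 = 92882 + 2359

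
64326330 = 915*70302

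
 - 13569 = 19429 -32998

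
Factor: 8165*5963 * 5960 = 2^3*5^2*23^1*67^1*71^1*89^1*149^1 = 290179854200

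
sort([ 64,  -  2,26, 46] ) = [ - 2,  26, 46 , 64]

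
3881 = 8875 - 4994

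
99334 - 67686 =31648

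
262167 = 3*87389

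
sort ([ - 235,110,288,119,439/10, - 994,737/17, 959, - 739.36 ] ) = [ - 994, - 739.36, - 235,737/17,439/10,110,119, 288,959 ] 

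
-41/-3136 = 41/3136 = 0.01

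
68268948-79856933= -11587985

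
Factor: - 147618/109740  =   - 417/310 = - 2^( - 1 )*3^1*5^(- 1 )*31^( - 1)*139^1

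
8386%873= 529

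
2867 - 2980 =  -113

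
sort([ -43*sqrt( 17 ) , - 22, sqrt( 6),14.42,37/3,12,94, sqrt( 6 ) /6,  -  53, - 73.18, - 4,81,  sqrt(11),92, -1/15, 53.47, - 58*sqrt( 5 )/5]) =[-43*sqrt ( 17),-73.18, - 53, - 58*sqrt(5 )/5, - 22, - 4, - 1/15, sqrt( 6 )/6, sqrt(6),sqrt (11),12,37/3, 14.42,53.47,81, 92,94]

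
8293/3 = 2764 + 1/3 = 2764.33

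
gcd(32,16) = 16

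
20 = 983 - 963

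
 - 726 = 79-805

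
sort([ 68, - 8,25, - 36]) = [  -  36, - 8, 25,68 ]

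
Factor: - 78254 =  - 2^1*11^1* 3557^1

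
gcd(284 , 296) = 4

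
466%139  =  49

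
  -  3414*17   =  -58038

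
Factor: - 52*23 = -1196   =  - 2^2*13^1*23^1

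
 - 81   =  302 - 383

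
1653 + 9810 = 11463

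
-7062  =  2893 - 9955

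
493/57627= 493/57627 =0.01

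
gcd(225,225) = 225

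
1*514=514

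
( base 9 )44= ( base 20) 20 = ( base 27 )1D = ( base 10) 40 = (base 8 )50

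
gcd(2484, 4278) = 138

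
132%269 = 132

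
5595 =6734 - 1139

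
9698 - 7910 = 1788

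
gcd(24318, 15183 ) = 63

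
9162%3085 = 2992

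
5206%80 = 6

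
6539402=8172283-1632881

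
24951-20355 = 4596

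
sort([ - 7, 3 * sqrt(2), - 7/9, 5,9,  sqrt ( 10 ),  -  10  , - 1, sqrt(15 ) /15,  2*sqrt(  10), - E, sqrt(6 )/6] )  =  [ - 10, - 7, - E, - 1, - 7/9, sqrt( 15 ) /15, sqrt(6)/6,sqrt ( 10 ),  3*sqrt(2) , 5, 2 * sqrt(10), 9]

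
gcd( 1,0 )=1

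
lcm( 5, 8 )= 40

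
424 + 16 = 440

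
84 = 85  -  1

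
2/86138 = 1/43069 = 0.00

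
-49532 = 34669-84201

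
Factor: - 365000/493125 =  - 2^3*3^( - 1 )*73^1*263^( - 1 ) =- 584/789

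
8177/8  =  8177/8 = 1022.12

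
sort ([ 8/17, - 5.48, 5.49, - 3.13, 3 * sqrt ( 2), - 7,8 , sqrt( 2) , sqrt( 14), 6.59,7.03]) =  [-7 ,-5.48, - 3.13, 8/17,sqrt( 2),sqrt( 14 ), 3*sqrt( 2), 5.49, 6.59, 7.03,8]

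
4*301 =1204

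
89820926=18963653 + 70857273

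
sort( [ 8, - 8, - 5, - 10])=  [ - 10, - 8, - 5 , 8] 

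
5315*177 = 940755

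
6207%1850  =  657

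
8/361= 8/361 = 0.02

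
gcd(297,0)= 297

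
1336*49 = 65464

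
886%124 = 18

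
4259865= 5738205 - 1478340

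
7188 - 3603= 3585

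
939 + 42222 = 43161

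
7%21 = 7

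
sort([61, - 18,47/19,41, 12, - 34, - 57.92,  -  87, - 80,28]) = [ - 87, - 80, - 57.92, - 34, - 18, 47/19, 12,28 , 41 , 61]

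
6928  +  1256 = 8184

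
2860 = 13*220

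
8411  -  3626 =4785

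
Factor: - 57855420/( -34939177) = 8265060/4991311 = 2^2 *3^2 * 5^1*13^(- 1 )*17^1*37^1*43^( - 1 ) * 73^1 * 8929^( - 1 )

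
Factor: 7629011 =13^1*73^1*8039^1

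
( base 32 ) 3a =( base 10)106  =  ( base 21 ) 51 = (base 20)56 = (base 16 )6a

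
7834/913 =7834/913 = 8.58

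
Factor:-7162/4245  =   - 2^1 * 3^(-1 )*5^( - 1 )*283^( - 1)*3581^1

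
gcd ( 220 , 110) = 110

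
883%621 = 262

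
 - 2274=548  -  2822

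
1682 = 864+818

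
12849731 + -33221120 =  - 20371389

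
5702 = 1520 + 4182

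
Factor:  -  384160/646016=-2^(-2 )*5^1*7^2*103^ (-1 ) = - 245/412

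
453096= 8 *56637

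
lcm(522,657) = 38106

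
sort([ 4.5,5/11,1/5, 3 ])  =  [ 1/5 , 5/11, 3,4.5 ] 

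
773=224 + 549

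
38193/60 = 12731/20=636.55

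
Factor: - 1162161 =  - 3^3*7^1*11^1*13^1*43^1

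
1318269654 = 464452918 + 853816736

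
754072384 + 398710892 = 1152783276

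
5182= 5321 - 139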